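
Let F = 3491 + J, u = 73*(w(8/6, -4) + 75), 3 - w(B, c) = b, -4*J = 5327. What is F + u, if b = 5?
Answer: 29953/4 ≈ 7488.3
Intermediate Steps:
J = -5327/4 (J = -1/4*5327 = -5327/4 ≈ -1331.8)
w(B, c) = -2 (w(B, c) = 3 - 1*5 = 3 - 5 = -2)
u = 5329 (u = 73*(-2 + 75) = 73*73 = 5329)
F = 8637/4 (F = 3491 - 5327/4 = 8637/4 ≈ 2159.3)
F + u = 8637/4 + 5329 = 29953/4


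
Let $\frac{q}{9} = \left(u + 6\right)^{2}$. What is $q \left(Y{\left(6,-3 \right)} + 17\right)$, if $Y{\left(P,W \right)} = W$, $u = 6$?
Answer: $18144$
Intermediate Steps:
$q = 1296$ ($q = 9 \left(6 + 6\right)^{2} = 9 \cdot 12^{2} = 9 \cdot 144 = 1296$)
$q \left(Y{\left(6,-3 \right)} + 17\right) = 1296 \left(-3 + 17\right) = 1296 \cdot 14 = 18144$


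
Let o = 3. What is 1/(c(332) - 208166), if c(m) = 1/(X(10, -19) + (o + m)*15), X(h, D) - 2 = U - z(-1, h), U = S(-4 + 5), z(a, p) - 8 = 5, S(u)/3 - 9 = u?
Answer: -5044/1049989303 ≈ -4.8039e-6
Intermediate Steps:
S(u) = 27 + 3*u
z(a, p) = 13 (z(a, p) = 8 + 5 = 13)
U = 30 (U = 27 + 3*(-4 + 5) = 27 + 3*1 = 27 + 3 = 30)
X(h, D) = 19 (X(h, D) = 2 + (30 - 1*13) = 2 + (30 - 13) = 2 + 17 = 19)
c(m) = 1/(64 + 15*m) (c(m) = 1/(19 + (3 + m)*15) = 1/(19 + (45 + 15*m)) = 1/(64 + 15*m))
1/(c(332) - 208166) = 1/(1/(64 + 15*332) - 208166) = 1/(1/(64 + 4980) - 208166) = 1/(1/5044 - 208166) = 1/(-1049989303/5044) = -5044/1049989303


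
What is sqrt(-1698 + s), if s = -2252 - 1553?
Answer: I*sqrt(5503) ≈ 74.182*I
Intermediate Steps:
s = -3805
sqrt(-1698 + s) = sqrt(-1698 - 3805) = sqrt(-5503) = I*sqrt(5503)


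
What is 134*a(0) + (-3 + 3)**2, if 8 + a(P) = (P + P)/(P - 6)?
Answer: -1072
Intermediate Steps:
a(P) = -8 + 2*P/(-6 + P) (a(P) = -8 + (P + P)/(P - 6) = -8 + (2*P)/(-6 + P) = -8 + 2*P/(-6 + P))
134*a(0) + (-3 + 3)**2 = 134*(6*(8 - 1*0)/(-6 + 0)) + (-3 + 3)**2 = 134*(6*(8 + 0)/(-6)) + 0**2 = 134*(6*(-1/6)*8) + 0 = 134*(-8) + 0 = -1072 + 0 = -1072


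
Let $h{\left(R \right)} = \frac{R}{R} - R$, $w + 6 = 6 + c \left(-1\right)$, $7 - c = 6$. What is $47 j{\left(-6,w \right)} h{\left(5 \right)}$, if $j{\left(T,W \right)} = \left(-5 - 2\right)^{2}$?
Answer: $-9212$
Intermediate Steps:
$c = 1$ ($c = 7 - 6 = 1$)
$w = -1$ ($w = -6 + \left(6 + 1 \left(-1\right)\right) = -6 + \left(6 - 1\right) = -6 + 5 = -1$)
$j{\left(T,W \right)} = 49$ ($j{\left(T,W \right)} = \left(-7\right)^{2} = 49$)
$h{\left(R \right)} = 1 - R$
$47 j{\left(-6,w \right)} h{\left(5 \right)} = 47 \cdot 49 \left(1 - 5\right) = 2303 \left(1 - 5\right) = 2303 \left(-4\right) = -9212$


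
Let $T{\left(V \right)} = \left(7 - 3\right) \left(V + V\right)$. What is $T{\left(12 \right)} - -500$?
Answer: $596$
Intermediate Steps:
$T{\left(V \right)} = 8 V$ ($T{\left(V \right)} = 4 \cdot 2 V = 8 V$)
$T{\left(12 \right)} - -500 = 8 \cdot 12 - -500 = 96 + 500 = 596$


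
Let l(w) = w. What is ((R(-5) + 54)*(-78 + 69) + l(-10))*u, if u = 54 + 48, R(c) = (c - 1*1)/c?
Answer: -258468/5 ≈ -51694.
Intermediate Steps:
R(c) = (-1 + c)/c (R(c) = (c - 1)/c = (-1 + c)/c)
u = 102
((R(-5) + 54)*(-78 + 69) + l(-10))*u = (((-1 - 5)/(-5) + 54)*(-78 + 69) - 10)*102 = ((-⅕*(-6) + 54)*(-9) - 10)*102 = ((6/5 + 54)*(-9) - 10)*102 = ((276/5)*(-9) - 10)*102 = (-2484/5 - 10)*102 = -2534/5*102 = -258468/5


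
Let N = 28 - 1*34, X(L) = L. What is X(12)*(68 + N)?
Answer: 744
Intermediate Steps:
N = -6 (N = 28 - 34 = -6)
X(12)*(68 + N) = 12*(68 - 6) = 12*62 = 744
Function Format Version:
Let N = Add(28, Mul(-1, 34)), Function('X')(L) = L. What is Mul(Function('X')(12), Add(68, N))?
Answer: 744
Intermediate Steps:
N = -6 (N = Add(28, -34) = -6)
Mul(Function('X')(12), Add(68, N)) = Mul(12, Add(68, -6)) = Mul(12, 62) = 744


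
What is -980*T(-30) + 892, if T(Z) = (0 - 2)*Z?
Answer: -57908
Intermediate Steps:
T(Z) = -2*Z
-980*T(-30) + 892 = -(-1960)*(-30) + 892 = -980*60 + 892 = -58800 + 892 = -57908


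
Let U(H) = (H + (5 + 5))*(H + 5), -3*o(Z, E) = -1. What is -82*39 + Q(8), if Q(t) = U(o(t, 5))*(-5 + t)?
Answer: -9098/3 ≈ -3032.7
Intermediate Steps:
o(Z, E) = ⅓ (o(Z, E) = -⅓*(-1) = ⅓)
U(H) = (5 + H)*(10 + H) (U(H) = (H + 10)*(5 + H) = (10 + H)*(5 + H) = (5 + H)*(10 + H))
Q(t) = -2480/9 + 496*t/9 (Q(t) = (50 + (⅓)² + 15*(⅓))*(-5 + t) = (50 + ⅑ + 5)*(-5 + t) = 496*(-5 + t)/9 = -2480/9 + 496*t/9)
-82*39 + Q(8) = -82*39 + (-2480/9 + (496/9)*8) = -3198 + (-2480/9 + 3968/9) = -3198 + 496/3 = -9098/3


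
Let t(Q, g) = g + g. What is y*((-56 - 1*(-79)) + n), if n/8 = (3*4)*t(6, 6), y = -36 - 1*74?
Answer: -129250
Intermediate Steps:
t(Q, g) = 2*g
y = -110 (y = -36 - 74 = -110)
n = 1152 (n = 8*((3*4)*(2*6)) = 8*(12*12) = 8*144 = 1152)
y*((-56 - 1*(-79)) + n) = -110*((-56 - 1*(-79)) + 1152) = -110*((-56 + 79) + 1152) = -110*(23 + 1152) = -110*1175 = -129250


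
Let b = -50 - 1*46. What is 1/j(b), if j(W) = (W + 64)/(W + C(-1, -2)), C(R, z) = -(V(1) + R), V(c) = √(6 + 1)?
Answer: 95/32 + √7/32 ≈ 3.0514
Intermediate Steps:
V(c) = √7
C(R, z) = -R - √7 (C(R, z) = -(√7 + R) = -(R + √7) = -R - √7)
b = -96 (b = -50 - 46 = -96)
j(W) = (64 + W)/(1 + W - √7) (j(W) = (W + 64)/(W + (-1*(-1) - √7)) = (64 + W)/(W + (1 - √7)) = (64 + W)/(1 + W - √7))
1/j(b) = 1/((64 - 96)/(1 - 96 - √7)) = 1/(-32/(-95 - √7)) = 95/32 + √7/32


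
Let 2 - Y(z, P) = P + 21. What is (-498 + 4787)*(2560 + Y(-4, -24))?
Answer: 11001285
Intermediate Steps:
Y(z, P) = -19 - P (Y(z, P) = 2 - (P + 21) = 2 - (21 + P) = 2 + (-21 - P) = -19 - P)
(-498 + 4787)*(2560 + Y(-4, -24)) = (-498 + 4787)*(2560 + (-19 - 1*(-24))) = 4289*(2560 + (-19 + 24)) = 4289*(2560 + 5) = 4289*2565 = 11001285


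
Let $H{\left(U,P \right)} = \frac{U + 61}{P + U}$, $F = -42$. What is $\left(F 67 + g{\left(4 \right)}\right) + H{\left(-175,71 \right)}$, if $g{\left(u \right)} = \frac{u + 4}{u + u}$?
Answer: $- \frac{146219}{52} \approx -2811.9$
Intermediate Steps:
$g{\left(u \right)} = \frac{4 + u}{2 u}$
$H{\left(U,P \right)} = \frac{61 + U}{P + U}$
$\left(F 67 + g{\left(4 \right)}\right) + H{\left(-175,71 \right)} = \left(\left(-42\right) 67 + \frac{4 + 4}{2 \cdot 4}\right) + \frac{61 - 175}{71 - 175} = \left(-2814 + \frac{1}{2} \cdot \frac{1}{4} \cdot 8\right) + \frac{1}{-104} \left(-114\right) = \left(-2814 + 1\right) - - \frac{57}{52} = -2813 + \frac{57}{52} = - \frac{146219}{52}$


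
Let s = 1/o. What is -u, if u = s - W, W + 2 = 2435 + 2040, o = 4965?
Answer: 22208444/4965 ≈ 4473.0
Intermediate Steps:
W = 4473 (W = -2 + (2435 + 2040) = -2 + 4475 = 4473)
s = 1/4965 ≈ 0.00020141
u = -22208444/4965 (u = 1/4965 - 1*4473 = 1/4965 - 4473 = -22208444/4965 ≈ -4473.0)
-u = -1*(-22208444/4965) = 22208444/4965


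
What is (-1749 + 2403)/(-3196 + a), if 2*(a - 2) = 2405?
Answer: -1308/3983 ≈ -0.32840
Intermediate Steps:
a = 2409/2 (a = 2 + (½)*2405 = 2 + 2405/2 = 2409/2 ≈ 1204.5)
(-1749 + 2403)/(-3196 + a) = (-1749 + 2403)/(-3196 + 2409/2) = 654/(-3983/2) = 654*(-2/3983) = -1308/3983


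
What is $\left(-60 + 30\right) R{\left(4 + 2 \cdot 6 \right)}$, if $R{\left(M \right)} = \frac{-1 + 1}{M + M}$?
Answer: $0$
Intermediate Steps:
$R{\left(M \right)} = 0$ ($R{\left(M \right)} = \frac{0}{2 M} = 0 \frac{1}{2 M} = 0$)
$\left(-60 + 30\right) R{\left(4 + 2 \cdot 6 \right)} = \left(-60 + 30\right) 0 = \left(-30\right) 0 = 0$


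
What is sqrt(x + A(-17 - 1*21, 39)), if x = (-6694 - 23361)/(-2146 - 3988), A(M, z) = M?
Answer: I*sqrt(1245428958)/6134 ≈ 5.7533*I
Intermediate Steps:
x = 30055/6134 (x = -30055/(-6134) = -30055*(-1/6134) = 30055/6134 ≈ 4.8997)
sqrt(x + A(-17 - 1*21, 39)) = sqrt(30055/6134 + (-17 - 1*21)) = sqrt(30055/6134 + (-17 - 21)) = sqrt(30055/6134 - 38) = sqrt(-203037/6134) = I*sqrt(1245428958)/6134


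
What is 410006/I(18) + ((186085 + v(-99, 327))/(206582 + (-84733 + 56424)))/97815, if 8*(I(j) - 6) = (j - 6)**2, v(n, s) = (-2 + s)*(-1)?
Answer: 238319725468307/13950218796 ≈ 17084.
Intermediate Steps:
v(n, s) = 2 - s
I(j) = 6 + (-6 + j)**2/8 (I(j) = 6 + (j - 6)**2/8 = 6 + (-6 + j)**2/8)
410006/I(18) + ((186085 + v(-99, 327))/(206582 + (-84733 + 56424)))/97815 = 410006/(6 + (-6 + 18)**2/8) + ((186085 + (2 - 1*327))/(206582 + (-84733 + 56424)))/97815 = 410006/(6 + (1/8)*12**2) + ((186085 + (2 - 327))/(206582 - 28309))*(1/97815) = 410006/(6 + (1/8)*144) + ((186085 - 325)/178273)*(1/97815) = 410006/(6 + 18) + (185760*(1/178273))*(1/97815) = 410006/24 + (185760/178273)*(1/97815) = 410006*(1/24) + 12384/1162518233 = 205003/12 + 12384/1162518233 = 238319725468307/13950218796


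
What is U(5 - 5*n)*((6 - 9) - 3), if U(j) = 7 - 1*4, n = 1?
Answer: -18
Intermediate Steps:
U(j) = 3 (U(j) = 7 - 4 = 3)
U(5 - 5*n)*((6 - 9) - 3) = 3*((6 - 9) - 3) = 3*(-3 - 3) = 3*(-6) = -18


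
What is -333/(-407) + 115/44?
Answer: 151/44 ≈ 3.4318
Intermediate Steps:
-333/(-407) + 115/44 = -333*(-1/407) + 115*(1/44) = 9/11 + 115/44 = 151/44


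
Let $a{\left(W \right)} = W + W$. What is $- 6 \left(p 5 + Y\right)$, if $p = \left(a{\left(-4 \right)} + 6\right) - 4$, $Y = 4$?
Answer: $156$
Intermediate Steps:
$a{\left(W \right)} = 2 W$
$p = -6$ ($p = \left(2 \left(-4\right) + 6\right) - 4 = \left(-8 + 6\right) - 4 = -2 - 4 = -6$)
$- 6 \left(p 5 + Y\right) = - 6 \left(\left(-6\right) 5 + 4\right) = - 6 \left(-30 + 4\right) = \left(-6\right) \left(-26\right) = 156$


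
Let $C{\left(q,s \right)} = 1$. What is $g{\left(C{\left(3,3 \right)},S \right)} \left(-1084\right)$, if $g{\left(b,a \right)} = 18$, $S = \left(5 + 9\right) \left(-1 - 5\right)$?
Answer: $-19512$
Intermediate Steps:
$S = -84$ ($S = 14 \left(-6\right) = -84$)
$g{\left(C{\left(3,3 \right)},S \right)} \left(-1084\right) = 18 \left(-1084\right) = -19512$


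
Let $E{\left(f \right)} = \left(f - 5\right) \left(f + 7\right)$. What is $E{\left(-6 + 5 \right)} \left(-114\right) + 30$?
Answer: $4134$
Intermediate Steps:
$E{\left(f \right)} = \left(-5 + f\right) \left(7 + f\right)$
$E{\left(-6 + 5 \right)} \left(-114\right) + 30 = \left(-35 + \left(-6 + 5\right)^{2} + 2 \left(-6 + 5\right)\right) \left(-114\right) + 30 = \left(-35 + \left(-1\right)^{2} + 2 \left(-1\right)\right) \left(-114\right) + 30 = \left(-35 + 1 - 2\right) \left(-114\right) + 30 = \left(-36\right) \left(-114\right) + 30 = 4104 + 30 = 4134$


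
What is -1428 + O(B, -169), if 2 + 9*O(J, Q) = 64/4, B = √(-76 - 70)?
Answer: -12838/9 ≈ -1426.4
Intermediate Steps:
B = I*√146 (B = √(-146) = I*√146 ≈ 12.083*I)
O(J, Q) = 14/9 (O(J, Q) = -2/9 + (64/4)/9 = -2/9 + (64*(¼))/9 = -2/9 + (⅑)*16 = -2/9 + 16/9 = 14/9)
-1428 + O(B, -169) = -1428 + 14/9 = -12838/9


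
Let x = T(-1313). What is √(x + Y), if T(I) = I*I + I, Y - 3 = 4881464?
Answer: √6604123 ≈ 2569.8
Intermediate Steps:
Y = 4881467 (Y = 3 + 4881464 = 4881467)
T(I) = I + I² (T(I) = I² + I = I + I²)
x = 1722656 (x = -1313*(1 - 1313) = -1313*(-1312) = 1722656)
√(x + Y) = √(1722656 + 4881467) = √6604123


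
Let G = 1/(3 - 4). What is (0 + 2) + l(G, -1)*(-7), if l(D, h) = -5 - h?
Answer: 30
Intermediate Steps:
G = -1 (G = 1/(-1) = -1)
(0 + 2) + l(G, -1)*(-7) = (0 + 2) + (-5 - 1*(-1))*(-7) = 2 + (-5 + 1)*(-7) = 2 - 4*(-7) = 2 + 28 = 30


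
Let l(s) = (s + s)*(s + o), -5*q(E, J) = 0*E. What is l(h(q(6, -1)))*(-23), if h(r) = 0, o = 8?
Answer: 0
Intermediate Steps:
q(E, J) = 0 (q(E, J) = -0*E = -1/5*0 = 0)
l(s) = 2*s*(8 + s) (l(s) = (s + s)*(s + 8) = (2*s)*(8 + s) = 2*s*(8 + s))
l(h(q(6, -1)))*(-23) = (2*0*(8 + 0))*(-23) = (2*0*8)*(-23) = 0*(-23) = 0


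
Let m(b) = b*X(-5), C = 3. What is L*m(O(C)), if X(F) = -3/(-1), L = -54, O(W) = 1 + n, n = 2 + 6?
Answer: -1458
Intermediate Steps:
n = 8
O(W) = 9 (O(W) = 1 + 8 = 9)
X(F) = 3 (X(F) = -3*(-1) = 3)
m(b) = 3*b (m(b) = b*3 = 3*b)
L*m(O(C)) = -162*9 = -54*27 = -1458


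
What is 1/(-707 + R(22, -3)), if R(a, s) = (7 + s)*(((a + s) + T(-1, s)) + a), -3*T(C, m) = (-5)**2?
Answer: -3/1729 ≈ -0.0017351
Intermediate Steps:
T(C, m) = -25/3 (T(C, m) = -1/3*(-5)**2 = -1/3*25 = -25/3)
R(a, s) = (7 + s)*(-25/3 + s + 2*a) (R(a, s) = (7 + s)*(((a + s) - 25/3) + a) = (7 + s)*((-25/3 + a + s) + a) = (7 + s)*(-25/3 + s + 2*a))
1/(-707 + R(22, -3)) = 1/(-707 + (-175/3 + (-3)**2 + 14*22 - 4/3*(-3) + 2*22*(-3))) = 1/(-707 + (-175/3 + 9 + 308 + 4 - 132)) = 1/(-707 + 392/3) = 1/(-1729/3) = -3/1729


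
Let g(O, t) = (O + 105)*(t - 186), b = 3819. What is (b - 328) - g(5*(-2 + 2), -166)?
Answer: 40451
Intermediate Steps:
g(O, t) = (-186 + t)*(105 + O) (g(O, t) = (105 + O)*(-186 + t) = (-186 + t)*(105 + O))
(b - 328) - g(5*(-2 + 2), -166) = (3819 - 328) - (-19530 - 930*(-2 + 2) + 105*(-166) + (5*(-2 + 2))*(-166)) = 3491 - (-19530 - 930*0 - 17430 + (5*0)*(-166)) = 3491 - (-19530 - 186*0 - 17430 + 0*(-166)) = 3491 - (-19530 + 0 - 17430 + 0) = 3491 - 1*(-36960) = 3491 + 36960 = 40451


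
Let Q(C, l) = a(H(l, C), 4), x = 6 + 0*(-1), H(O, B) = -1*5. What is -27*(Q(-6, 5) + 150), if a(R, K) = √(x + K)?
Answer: -4050 - 27*√10 ≈ -4135.4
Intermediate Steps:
H(O, B) = -5
x = 6 (x = 6 + 0 = 6)
a(R, K) = √(6 + K)
Q(C, l) = √10 (Q(C, l) = √(6 + 4) = √10)
-27*(Q(-6, 5) + 150) = -27*(√10 + 150) = -27*(150 + √10) = -4050 - 27*√10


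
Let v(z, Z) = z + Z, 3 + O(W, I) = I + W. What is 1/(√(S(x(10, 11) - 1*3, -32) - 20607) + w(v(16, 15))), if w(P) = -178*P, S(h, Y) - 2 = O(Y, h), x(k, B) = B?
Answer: -2759/15234478 - I*√5158/15234478 ≈ -0.0001811 - 4.7143e-6*I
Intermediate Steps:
O(W, I) = -3 + I + W (O(W, I) = -3 + (I + W) = -3 + I + W)
S(h, Y) = -1 + Y + h (S(h, Y) = 2 + (-3 + h + Y) = 2 + (-3 + Y + h) = -1 + Y + h)
v(z, Z) = Z + z
1/(√(S(x(10, 11) - 1*3, -32) - 20607) + w(v(16, 15))) = 1/(√((-1 - 32 + (11 - 1*3)) - 20607) - 178*(15 + 16)) = 1/(√((-1 - 32 + (11 - 3)) - 20607) - 178*31) = 1/(√((-1 - 32 + 8) - 20607) - 5518) = 1/(√(-25 - 20607) - 5518) = 1/(√(-20632) - 5518) = 1/(2*I*√5158 - 5518) = 1/(-5518 + 2*I*√5158)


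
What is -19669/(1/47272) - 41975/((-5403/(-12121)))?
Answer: -5024180185079/5403 ≈ -9.2989e+8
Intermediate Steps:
-19669/(1/47272) - 41975/((-5403/(-12121))) = -19669/1/47272 - 41975/((-5403*(-1/12121))) = -19669*47272 - 41975/5403/12121 = -929792968 - 41975*12121/5403 = -929792968 - 508778975/5403 = -5024180185079/5403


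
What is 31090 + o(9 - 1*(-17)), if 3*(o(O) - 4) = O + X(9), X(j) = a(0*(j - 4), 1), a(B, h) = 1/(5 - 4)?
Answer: 31103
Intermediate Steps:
a(B, h) = 1 (a(B, h) = 1/1 = 1)
X(j) = 1
o(O) = 13/3 + O/3 (o(O) = 4 + (O + 1)/3 = 4 + (1 + O)/3 = 4 + (⅓ + O/3) = 13/3 + O/3)
31090 + o(9 - 1*(-17)) = 31090 + (13/3 + (9 - 1*(-17))/3) = 31090 + (13/3 + (9 + 17)/3) = 31090 + (13/3 + (⅓)*26) = 31090 + (13/3 + 26/3) = 31090 + 13 = 31103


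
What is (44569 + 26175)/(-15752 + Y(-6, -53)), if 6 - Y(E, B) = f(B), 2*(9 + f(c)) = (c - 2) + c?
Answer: -70744/15683 ≈ -4.5109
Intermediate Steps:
f(c) = -10 + c (f(c) = -9 + ((c - 2) + c)/2 = -9 + ((-2 + c) + c)/2 = -9 + (-2 + 2*c)/2 = -9 + (-1 + c) = -10 + c)
Y(E, B) = 16 - B (Y(E, B) = 6 - (-10 + B) = 6 + (10 - B) = 16 - B)
(44569 + 26175)/(-15752 + Y(-6, -53)) = (44569 + 26175)/(-15752 + (16 - 1*(-53))) = 70744/(-15752 + (16 + 53)) = 70744/(-15752 + 69) = 70744/(-15683) = 70744*(-1/15683) = -70744/15683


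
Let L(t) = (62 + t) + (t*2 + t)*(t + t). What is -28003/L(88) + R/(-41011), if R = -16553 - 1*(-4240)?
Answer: -574472851/1911686754 ≈ -0.30051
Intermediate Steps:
R = -12313 (R = -16553 + 4240 = -12313)
L(t) = 62 + t + 6*t² (L(t) = (62 + t) + (2*t + t)*(2*t) = (62 + t) + (3*t)*(2*t) = (62 + t) + 6*t² = 62 + t + 6*t²)
-28003/L(88) + R/(-41011) = -28003/(62 + 88 + 6*88²) - 12313/(-41011) = -28003/(62 + 88 + 6*7744) - 12313*(-1/41011) = -28003/(62 + 88 + 46464) + 12313/41011 = -28003/46614 + 12313/41011 = -574472851/1911686754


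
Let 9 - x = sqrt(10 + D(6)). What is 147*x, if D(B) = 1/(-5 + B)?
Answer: 1323 - 147*sqrt(11) ≈ 835.46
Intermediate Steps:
x = 9 - sqrt(11) (x = 9 - sqrt(10 + 1/(-5 + 6)) = 9 - sqrt(10 + 1/1) = 9 - sqrt(10 + 1) = 9 - sqrt(11) ≈ 5.6834)
147*x = 147*(9 - sqrt(11)) = 1323 - 147*sqrt(11)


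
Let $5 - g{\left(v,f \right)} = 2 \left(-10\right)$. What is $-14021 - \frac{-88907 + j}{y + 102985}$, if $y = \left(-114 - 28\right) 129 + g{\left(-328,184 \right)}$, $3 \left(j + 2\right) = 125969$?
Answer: $- \frac{1781129419}{127038} \approx -14020.0$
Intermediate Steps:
$j = \frac{125963}{3}$ ($j = -2 + \frac{1}{3} \cdot 125969 = -2 + \frac{125969}{3} = \frac{125963}{3} \approx 41988.0$)
$g{\left(v,f \right)} = 25$ ($g{\left(v,f \right)} = 5 - 2 \left(-10\right) = 5 - -20 = 5 + 20 = 25$)
$y = -18293$ ($y = \left(-114 - 28\right) 129 + 25 = \left(-142\right) 129 + 25 = -18318 + 25 = -18293$)
$-14021 - \frac{-88907 + j}{y + 102985} = -14021 - \frac{-88907 + \frac{125963}{3}}{-18293 + 102985} = -14021 - - \frac{140758}{3 \cdot 84692} = -14021 - \left(- \frac{140758}{3}\right) \frac{1}{84692} = -14021 - - \frac{70379}{127038} = -14021 + \frac{70379}{127038} = - \frac{1781129419}{127038}$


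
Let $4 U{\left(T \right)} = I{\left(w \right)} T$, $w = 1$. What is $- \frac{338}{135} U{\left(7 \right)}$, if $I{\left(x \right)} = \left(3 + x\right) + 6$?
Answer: $- \frac{1183}{27} \approx -43.815$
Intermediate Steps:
$I{\left(x \right)} = 9 + x$
$U{\left(T \right)} = \frac{5 T}{2}$ ($U{\left(T \right)} = \frac{\left(9 + 1\right) T}{4} = \frac{10 T}{4} = \frac{5 T}{2}$)
$- \frac{338}{135} U{\left(7 \right)} = - \frac{338}{135} \cdot \frac{5}{2} \cdot 7 = \left(-338\right) \frac{1}{135} \cdot \frac{35}{2} = \left(- \frac{338}{135}\right) \frac{35}{2} = - \frac{1183}{27}$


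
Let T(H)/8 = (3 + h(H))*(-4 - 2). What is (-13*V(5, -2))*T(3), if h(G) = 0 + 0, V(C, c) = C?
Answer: 9360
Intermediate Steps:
h(G) = 0
T(H) = -144 (T(H) = 8*((3 + 0)*(-4 - 2)) = 8*(3*(-6)) = 8*(-18) = -144)
(-13*V(5, -2))*T(3) = -13*5*(-144) = -65*(-144) = 9360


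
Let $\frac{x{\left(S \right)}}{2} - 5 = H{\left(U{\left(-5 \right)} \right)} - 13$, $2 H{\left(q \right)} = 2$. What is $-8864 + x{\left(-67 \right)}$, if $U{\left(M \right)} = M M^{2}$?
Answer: $-8878$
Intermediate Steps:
$U{\left(M \right)} = M^{3}$
$H{\left(q \right)} = 1$ ($H{\left(q \right)} = \frac{1}{2} \cdot 2 = 1$)
$x{\left(S \right)} = -14$ ($x{\left(S \right)} = 10 + 2 \left(1 - 13\right) = 10 + 2 \left(-12\right) = 10 - 24 = -14$)
$-8864 + x{\left(-67 \right)} = -8864 - 14 = -8878$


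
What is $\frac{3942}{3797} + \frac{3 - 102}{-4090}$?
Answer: $\frac{16498683}{15529730} \approx 1.0624$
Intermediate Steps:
$\frac{3942}{3797} + \frac{3 - 102}{-4090} = 3942 \cdot \frac{1}{3797} + \left(3 - 102\right) \left(- \frac{1}{4090}\right) = \frac{3942}{3797} - - \frac{99}{4090} = \frac{3942}{3797} + \frac{99}{4090} = \frac{16498683}{15529730}$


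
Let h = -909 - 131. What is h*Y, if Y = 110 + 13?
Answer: -127920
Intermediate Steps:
Y = 123
h = -1040
h*Y = -1040*123 = -127920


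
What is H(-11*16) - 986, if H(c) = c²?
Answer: 29990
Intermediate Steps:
H(-11*16) - 986 = (-11*16)² - 986 = (-176)² - 986 = 30976 - 986 = 29990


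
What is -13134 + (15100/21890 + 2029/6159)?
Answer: -177059516263/13482051 ≈ -13133.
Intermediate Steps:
-13134 + (15100/21890 + 2029/6159) = -13134 + (15100*(1/21890) + 2029*(1/6159)) = -13134 + (1510/2189 + 2029/6159) = -13134 + 13741571/13482051 = -177059516263/13482051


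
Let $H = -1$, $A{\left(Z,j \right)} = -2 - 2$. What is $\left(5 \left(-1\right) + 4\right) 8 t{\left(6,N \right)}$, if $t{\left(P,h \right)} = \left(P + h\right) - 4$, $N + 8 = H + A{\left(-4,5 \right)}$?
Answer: $88$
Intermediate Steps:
$A{\left(Z,j \right)} = -4$ ($A{\left(Z,j \right)} = -2 - 2 = -4$)
$N = -13$ ($N = -8 - 5 = -13$)
$t{\left(P,h \right)} = -4 + P + h$
$\left(5 \left(-1\right) + 4\right) 8 t{\left(6,N \right)} = \left(5 \left(-1\right) + 4\right) 8 \left(-4 + 6 - 13\right) = \left(-5 + 4\right) 8 \left(-11\right) = \left(-1\right) 8 \left(-11\right) = \left(-8\right) \left(-11\right) = 88$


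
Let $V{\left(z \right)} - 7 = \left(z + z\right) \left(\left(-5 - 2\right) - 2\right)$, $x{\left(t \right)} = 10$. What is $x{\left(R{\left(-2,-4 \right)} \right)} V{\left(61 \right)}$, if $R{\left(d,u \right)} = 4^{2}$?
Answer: $-10910$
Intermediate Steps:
$R{\left(d,u \right)} = 16$
$V{\left(z \right)} = 7 - 18 z$ ($V{\left(z \right)} = 7 + \left(z + z\right) \left(\left(-5 - 2\right) - 2\right) = 7 + 2 z \left(-7 - 2\right) = 7 + 2 z \left(-9\right) = 7 - 18 z$)
$x{\left(R{\left(-2,-4 \right)} \right)} V{\left(61 \right)} = 10 \left(7 - 1098\right) = 10 \left(-1091\right) = -10910$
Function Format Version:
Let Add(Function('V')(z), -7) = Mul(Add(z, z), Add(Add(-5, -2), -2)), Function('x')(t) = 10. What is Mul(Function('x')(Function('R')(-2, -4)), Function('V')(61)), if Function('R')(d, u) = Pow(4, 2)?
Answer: -10910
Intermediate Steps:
Function('R')(d, u) = 16
Function('V')(z) = Add(7, Mul(-18, z)) (Function('V')(z) = Add(7, Mul(Add(z, z), Add(Add(-5, -2), -2))) = Add(7, Mul(Mul(2, z), Add(-7, -2))) = Add(7, Mul(Mul(2, z), -9)) = Add(7, Mul(-18, z)))
Mul(Function('x')(Function('R')(-2, -4)), Function('V')(61)) = Mul(10, Add(7, Mul(-18, 61))) = Mul(10, Add(7, -1098)) = Mul(10, -1091) = -10910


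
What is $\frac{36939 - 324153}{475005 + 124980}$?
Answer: $- \frac{95738}{199995} \approx -0.4787$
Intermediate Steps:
$\frac{36939 - 324153}{475005 + 124980} = - \frac{287214}{599985} = \left(-287214\right) \frac{1}{599985} = - \frac{95738}{199995}$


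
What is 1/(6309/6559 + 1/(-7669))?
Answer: 50300971/48377162 ≈ 1.0398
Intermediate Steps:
1/(6309/6559 + 1/(-7669)) = 1/(6309*(1/6559) - 1/7669) = 1/(6309/6559 - 1/7669) = 1/(48377162/50300971) = 50300971/48377162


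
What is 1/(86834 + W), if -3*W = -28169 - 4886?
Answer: 3/293557 ≈ 1.0219e-5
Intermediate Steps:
W = 33055/3 (W = -(-28169 - 4886)/3 = -⅓*(-33055) = 33055/3 ≈ 11018.)
1/(86834 + W) = 1/(86834 + 33055/3) = 1/(293557/3) = 3/293557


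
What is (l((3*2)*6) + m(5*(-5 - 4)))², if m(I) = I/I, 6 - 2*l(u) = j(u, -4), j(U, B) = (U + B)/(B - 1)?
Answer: 1296/25 ≈ 51.840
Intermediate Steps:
j(U, B) = (B + U)/(-1 + B)
l(u) = 13/5 + u/10 (l(u) = 3 - (-4 + u)/(2*(-1 - 4)) = 3 - (-4 + u)/(2*(-5)) = 3 - (-1)*(-4 + u)/10 = 3 - (⅘ - u/5)/2 = 3 + (-⅖ + u/10) = 13/5 + u/10)
m(I) = 1
(l((3*2)*6) + m(5*(-5 - 4)))² = ((13/5 + ((3*2)*6)/10) + 1)² = ((13/5 + (6*6)/10) + 1)² = ((13/5 + (⅒)*36) + 1)² = ((13/5 + 18/5) + 1)² = (31/5 + 1)² = (36/5)² = 1296/25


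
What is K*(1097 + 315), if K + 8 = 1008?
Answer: 1412000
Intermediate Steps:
K = 1000 (K = -8 + 1008 = 1000)
K*(1097 + 315) = 1000*(1097 + 315) = 1000*1412 = 1412000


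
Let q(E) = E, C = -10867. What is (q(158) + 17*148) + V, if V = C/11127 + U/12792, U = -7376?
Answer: 5283151975/1976897 ≈ 2672.4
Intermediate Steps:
V = -3070603/1976897 (V = -10867/11127 - 7376/12792 = -10867*1/11127 - 7376*1/12792 = -10867/11127 - 922/1599 = -3070603/1976897 ≈ -1.5532)
(q(158) + 17*148) + V = (158 + 17*148) - 3070603/1976897 = (158 + 2516) - 3070603/1976897 = 2674 - 3070603/1976897 = 5283151975/1976897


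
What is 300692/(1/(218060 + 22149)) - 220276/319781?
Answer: 3299633963749456/45683 ≈ 7.2229e+10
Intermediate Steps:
300692/(1/(218060 + 22149)) - 220276/319781 = 300692/(1/240209) - 220276*1/319781 = 300692/(1/240209) - 31468/45683 = 300692*240209 - 31468/45683 = 72228924628 - 31468/45683 = 3299633963749456/45683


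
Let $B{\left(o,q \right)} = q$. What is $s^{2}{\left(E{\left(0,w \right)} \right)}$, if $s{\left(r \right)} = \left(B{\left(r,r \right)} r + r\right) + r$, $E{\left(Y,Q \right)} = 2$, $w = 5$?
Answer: $64$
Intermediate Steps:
$s{\left(r \right)} = r^{2} + 2 r$ ($s{\left(r \right)} = \left(r r + r\right) + r = \left(r^{2} + r\right) + r = \left(r + r^{2}\right) + r = r^{2} + 2 r$)
$s^{2}{\left(E{\left(0,w \right)} \right)} = \left(2 \left(2 + 2\right)\right)^{2} = \left(2 \cdot 4\right)^{2} = 8^{2} = 64$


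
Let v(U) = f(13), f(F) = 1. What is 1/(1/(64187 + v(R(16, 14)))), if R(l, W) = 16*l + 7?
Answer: 64188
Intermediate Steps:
R(l, W) = 7 + 16*l
v(U) = 1
1/(1/(64187 + v(R(16, 14)))) = 1/(1/(64187 + 1)) = 1/(1/64188) = 64188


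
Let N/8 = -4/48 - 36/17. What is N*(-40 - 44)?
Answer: 25144/17 ≈ 1479.1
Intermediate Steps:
N = -898/51 (N = 8*(-4/48 - 36/17) = 8*(-4*1/48 - 36*1/17) = 8*(-1/12 - 36/17) = 8*(-449/204) = -898/51 ≈ -17.608)
N*(-40 - 44) = -898*(-40 - 44)/51 = -898/51*(-84) = 25144/17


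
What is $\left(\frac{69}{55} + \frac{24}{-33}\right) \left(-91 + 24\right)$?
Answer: $- \frac{1943}{55} \approx -35.327$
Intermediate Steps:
$\left(\frac{69}{55} + \frac{24}{-33}\right) \left(-91 + 24\right) = \left(69 \cdot \frac{1}{55} + 24 \left(- \frac{1}{33}\right)\right) \left(-67\right) = \left(\frac{69}{55} - \frac{8}{11}\right) \left(-67\right) = \frac{29}{55} \left(-67\right) = - \frac{1943}{55}$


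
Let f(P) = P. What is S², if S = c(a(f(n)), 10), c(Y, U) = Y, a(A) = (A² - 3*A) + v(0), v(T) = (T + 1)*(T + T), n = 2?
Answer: 4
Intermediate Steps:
v(T) = 2*T*(1 + T) (v(T) = (1 + T)*(2*T) = 2*T*(1 + T))
a(A) = A² - 3*A (a(A) = (A² - 3*A) + 2*0*(1 + 0) = (A² - 3*A) + 2*0*1 = (A² - 3*A) + 0 = A² - 3*A)
S = -2 (S = 2*(-3 + 2) = 2*(-1) = -2)
S² = (-2)² = 4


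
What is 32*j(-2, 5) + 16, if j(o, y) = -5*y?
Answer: -784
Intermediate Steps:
32*j(-2, 5) + 16 = 32*(-5*5) + 16 = 32*(-25) + 16 = -800 + 16 = -784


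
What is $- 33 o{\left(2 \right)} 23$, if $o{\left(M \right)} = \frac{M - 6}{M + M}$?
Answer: $759$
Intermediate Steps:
$o{\left(M \right)} = \frac{-6 + M}{2 M}$
$- 33 o{\left(2 \right)} 23 = - 33 \frac{-6 + 2}{2 \cdot 2} \cdot 23 = - 33 \cdot \frac{1}{2} \cdot \frac{1}{2} \left(-4\right) 23 = \left(-33\right) \left(-1\right) 23 = 33 \cdot 23 = 759$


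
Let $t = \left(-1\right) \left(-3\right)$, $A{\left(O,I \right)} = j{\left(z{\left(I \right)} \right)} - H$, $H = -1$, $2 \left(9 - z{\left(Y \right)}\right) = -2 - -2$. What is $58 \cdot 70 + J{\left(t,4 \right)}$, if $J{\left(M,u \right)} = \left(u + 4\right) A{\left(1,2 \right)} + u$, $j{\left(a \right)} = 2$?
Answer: $4088$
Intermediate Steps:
$z{\left(Y \right)} = 9$ ($z{\left(Y \right)} = 9 - \frac{-2 - -2}{2} = 9 - \frac{-2 + 2}{2} = 9 - 0 = 9 + 0 = 9$)
$A{\left(O,I \right)} = 3$ ($A{\left(O,I \right)} = 2 - -1 = 2 + 1 = 3$)
$t = 3$
$J{\left(M,u \right)} = 12 + 4 u$ ($J{\left(M,u \right)} = \left(u + 4\right) 3 + u = \left(4 + u\right) 3 + u = \left(12 + 3 u\right) + u = 12 + 4 u$)
$58 \cdot 70 + J{\left(t,4 \right)} = 58 \cdot 70 + \left(12 + 4 \cdot 4\right) = 4060 + \left(12 + 16\right) = 4060 + 28 = 4088$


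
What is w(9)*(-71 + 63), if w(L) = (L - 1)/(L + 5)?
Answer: -32/7 ≈ -4.5714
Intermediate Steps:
w(L) = (-1 + L)/(5 + L)
w(9)*(-71 + 63) = ((-1 + 9)/(5 + 9))*(-71 + 63) = (8/14)*(-8) = ((1/14)*8)*(-8) = (4/7)*(-8) = -32/7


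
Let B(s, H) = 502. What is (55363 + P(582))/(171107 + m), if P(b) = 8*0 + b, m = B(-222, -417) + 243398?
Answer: 55945/415007 ≈ 0.13480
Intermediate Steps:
m = 243900 (m = 502 + 243398 = 243900)
P(b) = b (P(b) = 0 + b = b)
(55363 + P(582))/(171107 + m) = (55363 + 582)/(171107 + 243900) = 55945/415007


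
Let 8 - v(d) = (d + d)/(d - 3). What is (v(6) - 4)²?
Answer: 0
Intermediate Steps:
v(d) = 8 - 2*d/(-3 + d) (v(d) = 8 - (d + d)/(d - 3) = 8 - 2*d/(-3 + d))
(v(6) - 4)² = (6*(-4 + 6)/(-3 + 6) - 4)² = (6*2/3 - 4)² = (6*(⅓)*2 - 4)² = (4 - 4)² = 0² = 0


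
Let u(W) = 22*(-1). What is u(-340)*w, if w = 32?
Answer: -704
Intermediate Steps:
u(W) = -22
u(-340)*w = -22*32 = -704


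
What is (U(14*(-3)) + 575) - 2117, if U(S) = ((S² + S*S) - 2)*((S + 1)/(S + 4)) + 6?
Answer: 43099/19 ≈ 2268.4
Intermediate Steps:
U(S) = 6 + (1 + S)*(-2 + 2*S²)/(4 + S) (U(S) = ((S² + S²) - 2)*((1 + S)/(4 + S)) + 6 = (2*S² - 2)*((1 + S)/(4 + S)) + 6 = (-2 + 2*S²)*((1 + S)/(4 + S)) + 6 = (1 + S)*(-2 + 2*S²)/(4 + S) + 6 = 6 + (1 + S)*(-2 + 2*S²)/(4 + S))
(U(14*(-3)) + 575) - 2117 = (2*(11 + (14*(-3))² + (14*(-3))³ + 2*(14*(-3)))/(4 + 14*(-3)) + 575) - 2117 = (2*(11 + (-42)² + (-42)³ + 2*(-42))/(4 - 42) + 575) - 2117 = (2*(11 + 1764 - 74088 - 84)/(-38) + 575) - 2117 = (2*(-1/38)*(-72397) + 575) - 2117 = (72397/19 + 575) - 2117 = 83322/19 - 2117 = 43099/19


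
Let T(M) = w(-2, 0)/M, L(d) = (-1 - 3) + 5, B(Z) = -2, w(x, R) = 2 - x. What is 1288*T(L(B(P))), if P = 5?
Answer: 5152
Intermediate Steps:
L(d) = 1 (L(d) = -4 + 5 = 1)
T(M) = 4/M (T(M) = (2 - 1*(-2))/M = (2 + 2)/M = 4/M)
1288*T(L(B(P))) = 1288*(4/1) = 1288*(4*1) = 1288*4 = 5152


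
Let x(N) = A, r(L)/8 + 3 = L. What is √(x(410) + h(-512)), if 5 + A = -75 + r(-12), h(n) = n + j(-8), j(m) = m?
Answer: 12*I*√5 ≈ 26.833*I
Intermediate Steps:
h(n) = -8 + n (h(n) = n - 8 = -8 + n)
r(L) = -24 + 8*L
A = -200 (A = -5 + (-75 + (-24 + 8*(-12))) = -5 + (-75 + (-24 - 96)) = -5 + (-75 - 120) = -5 - 195 = -200)
x(N) = -200
√(x(410) + h(-512)) = √(-200 + (-8 - 512)) = √(-200 - 520) = √(-720) = 12*I*√5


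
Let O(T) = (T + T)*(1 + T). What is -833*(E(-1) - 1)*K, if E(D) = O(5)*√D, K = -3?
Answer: -2499 + 149940*I ≈ -2499.0 + 1.4994e+5*I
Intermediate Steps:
O(T) = 2*T*(1 + T) (O(T) = (2*T)*(1 + T) = 2*T*(1 + T))
E(D) = 60*√D (E(D) = (2*5*(1 + 5))*√D = (2*5*6)*√D = 60*√D)
-833*(E(-1) - 1)*K = -833*(60*√(-1) - 1)*(-3) = -833*(60*I - 1)*(-3) = -833*(-1 + 60*I)*(-3) = -833*(3 - 180*I) = -2499 + 149940*I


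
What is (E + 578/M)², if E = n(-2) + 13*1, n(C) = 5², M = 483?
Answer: 358420624/233289 ≈ 1536.4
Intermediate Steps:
n(C) = 25
E = 38 (E = 25 + 13*1 = 25 + 13 = 38)
(E + 578/M)² = (38 + 578/483)² = (18932/483)² = 358420624/233289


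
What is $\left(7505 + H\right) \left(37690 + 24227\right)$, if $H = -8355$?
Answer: $-52629450$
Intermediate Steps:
$\left(7505 + H\right) \left(37690 + 24227\right) = \left(7505 - 8355\right) \left(37690 + 24227\right) = \left(-850\right) 61917 = -52629450$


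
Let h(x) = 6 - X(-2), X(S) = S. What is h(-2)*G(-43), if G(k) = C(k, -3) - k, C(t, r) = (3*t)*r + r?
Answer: 3416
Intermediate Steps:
C(t, r) = r + 3*r*t (C(t, r) = 3*r*t + r = r + 3*r*t)
h(x) = 8 (h(x) = 6 - 1*(-2) = 6 + 2 = 8)
G(k) = -3 - 10*k (G(k) = -3*(1 + 3*k) - k = (-3 - 9*k) - k = -3 - 10*k)
h(-2)*G(-43) = 8*(-3 - 10*(-43)) = 8*(-3 + 430) = 8*427 = 3416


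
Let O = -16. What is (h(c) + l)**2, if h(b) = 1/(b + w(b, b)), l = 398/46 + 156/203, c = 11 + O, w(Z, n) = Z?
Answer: 189382502761/2179956100 ≈ 86.875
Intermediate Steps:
c = -5 (c = 11 - 16 = -5)
l = 43985/4669 (l = 398*(1/46) + 156*(1/203) = 199/23 + 156/203 = 43985/4669 ≈ 9.4207)
h(b) = 1/(2*b) (h(b) = 1/(b + b) = 1/(2*b))
(h(c) + l)**2 = ((1/2)/(-5) + 43985/4669)**2 = ((1/2)*(-1/5) + 43985/4669)**2 = (-1/10 + 43985/4669)**2 = (435181/46690)**2 = 189382502761/2179956100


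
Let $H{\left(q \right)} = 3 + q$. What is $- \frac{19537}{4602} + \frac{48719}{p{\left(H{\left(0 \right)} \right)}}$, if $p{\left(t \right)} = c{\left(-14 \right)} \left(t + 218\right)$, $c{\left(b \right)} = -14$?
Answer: $- \frac{5474083}{273819} \approx -19.992$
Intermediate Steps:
$p{\left(t \right)} = -3052 - 14 t$ ($p{\left(t \right)} = - 14 \left(t + 218\right) = - 14 \left(218 + t\right) = -3052 - 14 t$)
$- \frac{19537}{4602} + \frac{48719}{p{\left(H{\left(0 \right)} \right)}} = - \frac{19537}{4602} + \frac{48719}{-3052 - 14 \left(3 + 0\right)} = \left(-19537\right) \frac{1}{4602} + \frac{48719}{-3052 - 42} = - \frac{19537}{4602} + \frac{48719}{-3052 - 42} = - \frac{19537}{4602} + \frac{48719}{-3094} = - \frac{19537}{4602} + 48719 \left(- \frac{1}{3094}\right) = - \frac{19537}{4602} - \frac{48719}{3094} = - \frac{5474083}{273819}$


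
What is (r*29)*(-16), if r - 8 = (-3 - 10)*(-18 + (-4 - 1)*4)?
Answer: -232928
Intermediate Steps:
r = 502 (r = 8 + (-3 - 10)*(-18 + (-4 - 1)*4) = 8 - 13*(-18 - 5*4) = 8 - 13*(-18 - 20) = 8 - 13*(-38) = 8 + 494 = 502)
(r*29)*(-16) = (502*29)*(-16) = 14558*(-16) = -232928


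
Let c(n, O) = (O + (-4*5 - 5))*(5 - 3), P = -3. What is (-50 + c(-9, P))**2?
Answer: 11236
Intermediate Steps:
c(n, O) = -50 + 2*O (c(n, O) = (O + (-20 - 5))*2 = (O - 25)*2 = (-25 + O)*2 = -50 + 2*O)
(-50 + c(-9, P))**2 = (-50 + (-50 + 2*(-3)))**2 = (-50 + (-50 - 6))**2 = (-50 - 56)**2 = (-106)**2 = 11236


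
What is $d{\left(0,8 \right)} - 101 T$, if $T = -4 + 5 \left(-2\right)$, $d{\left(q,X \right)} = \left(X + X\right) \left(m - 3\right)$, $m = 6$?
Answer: $1462$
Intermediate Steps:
$d{\left(q,X \right)} = 6 X$ ($d{\left(q,X \right)} = \left(X + X\right) \left(6 - 3\right) = 2 X 3 = 6 X$)
$T = -14$ ($T = -4 - 10 = -14$)
$d{\left(0,8 \right)} - 101 T = 6 \cdot 8 - -1414 = 48 + 1414 = 1462$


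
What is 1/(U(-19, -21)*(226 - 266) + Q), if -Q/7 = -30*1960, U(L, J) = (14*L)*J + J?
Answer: 1/189000 ≈ 5.2910e-6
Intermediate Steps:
U(L, J) = J + 14*J*L (U(L, J) = 14*J*L + J = J + 14*J*L)
Q = 411600 (Q = -(-210)*1960 = -7*(-58800) = 411600)
1/(U(-19, -21)*(226 - 266) + Q) = 1/((-21*(1 + 14*(-19)))*(226 - 266) + 411600) = 1/(-21*(1 - 266)*(-40) + 411600) = 1/(-21*(-265)*(-40) + 411600) = 1/(5565*(-40) + 411600) = 1/(-222600 + 411600) = 1/189000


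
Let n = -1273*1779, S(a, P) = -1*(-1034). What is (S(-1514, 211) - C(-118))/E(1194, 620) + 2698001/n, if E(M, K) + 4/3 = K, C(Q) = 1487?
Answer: -8085172309/4203221952 ≈ -1.9236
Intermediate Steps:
E(M, K) = -4/3 + K
S(a, P) = 1034
n = -2264667
(S(-1514, 211) - C(-118))/E(1194, 620) + 2698001/n = (1034 - 1*1487)/(-4/3 + 620) + 2698001/(-2264667) = (1034 - 1487)/(1856/3) + 2698001*(-1/2264667) = -453*3/1856 - 2698001/2264667 = -1359/1856 - 2698001/2264667 = -8085172309/4203221952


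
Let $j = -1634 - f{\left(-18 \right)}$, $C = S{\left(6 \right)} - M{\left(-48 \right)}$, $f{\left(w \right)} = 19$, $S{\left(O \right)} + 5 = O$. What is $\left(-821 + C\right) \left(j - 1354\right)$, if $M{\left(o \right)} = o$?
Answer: $2321404$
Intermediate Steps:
$S{\left(O \right)} = -5 + O$
$C = 49$ ($C = \left(-5 + 6\right) - -48 = 1 + 48 = 49$)
$j = -1653$ ($j = -1634 - 19 = -1653$)
$\left(-821 + C\right) \left(j - 1354\right) = \left(-821 + 49\right) \left(-1653 - 1354\right) = \left(-772\right) \left(-3007\right) = 2321404$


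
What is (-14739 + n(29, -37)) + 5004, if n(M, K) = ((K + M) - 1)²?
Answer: -9654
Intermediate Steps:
n(M, K) = (-1 + K + M)²
(-14739 + n(29, -37)) + 5004 = (-14739 + (-1 - 37 + 29)²) + 5004 = (-14739 + (-9)²) + 5004 = (-14739 + 81) + 5004 = -14658 + 5004 = -9654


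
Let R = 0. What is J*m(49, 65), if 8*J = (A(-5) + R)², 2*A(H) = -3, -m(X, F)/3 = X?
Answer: -1323/32 ≈ -41.344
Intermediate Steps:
m(X, F) = -3*X
A(H) = -3/2 (A(H) = (½)*(-3) = -3/2)
J = 9/32 (J = (-3/2 + 0)²/8 = (-3/2)²/8 = (⅛)*(9/4) = 9/32 ≈ 0.28125)
J*m(49, 65) = 9*(-3*49)/32 = (9/32)*(-147) = -1323/32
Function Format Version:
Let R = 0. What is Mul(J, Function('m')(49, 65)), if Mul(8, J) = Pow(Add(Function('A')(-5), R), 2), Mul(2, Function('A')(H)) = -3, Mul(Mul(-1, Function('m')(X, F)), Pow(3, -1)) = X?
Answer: Rational(-1323, 32) ≈ -41.344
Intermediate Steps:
Function('m')(X, F) = Mul(-3, X)
Function('A')(H) = Rational(-3, 2) (Function('A')(H) = Mul(Rational(1, 2), -3) = Rational(-3, 2))
J = Rational(9, 32) (J = Mul(Rational(1, 8), Pow(Add(Rational(-3, 2), 0), 2)) = Mul(Rational(1, 8), Pow(Rational(-3, 2), 2)) = Mul(Rational(1, 8), Rational(9, 4)) = Rational(9, 32) ≈ 0.28125)
Mul(J, Function('m')(49, 65)) = Mul(Rational(9, 32), Mul(-3, 49)) = Mul(Rational(9, 32), -147) = Rational(-1323, 32)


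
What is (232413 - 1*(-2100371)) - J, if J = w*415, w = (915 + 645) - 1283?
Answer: 2217829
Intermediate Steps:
w = 277 (w = 1560 - 1283 = 277)
J = 114955 (J = 277*415 = 114955)
(232413 - 1*(-2100371)) - J = (232413 - 1*(-2100371)) - 1*114955 = (232413 + 2100371) - 114955 = 2332784 - 114955 = 2217829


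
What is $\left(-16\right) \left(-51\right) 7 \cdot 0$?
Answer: $0$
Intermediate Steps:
$\left(-16\right) \left(-51\right) 7 \cdot 0 = 816 \cdot 0 = 0$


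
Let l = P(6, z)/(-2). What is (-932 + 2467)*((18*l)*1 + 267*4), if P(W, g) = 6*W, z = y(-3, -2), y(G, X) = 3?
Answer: 1142040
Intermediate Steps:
z = 3
l = -18 (l = (6*6)/(-2) = 36*(-1/2) = -18)
(-932 + 2467)*((18*l)*1 + 267*4) = (-932 + 2467)*((18*(-18))*1 + 267*4) = 1535*(-324*1 + 1068) = 1535*(-324 + 1068) = 1535*744 = 1142040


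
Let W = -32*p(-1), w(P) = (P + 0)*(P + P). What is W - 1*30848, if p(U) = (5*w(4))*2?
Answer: -41088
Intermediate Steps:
w(P) = 2*P² (w(P) = P*(2*P) = 2*P²)
p(U) = 320 (p(U) = (5*(2*4²))*2 = (5*(2*16))*2 = (5*32)*2 = 160*2 = 320)
W = -10240 (W = -32*320 = -10240)
W - 1*30848 = -10240 - 1*30848 = -10240 - 30848 = -41088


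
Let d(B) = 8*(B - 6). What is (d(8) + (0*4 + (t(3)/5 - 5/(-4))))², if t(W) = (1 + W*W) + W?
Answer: 157609/400 ≈ 394.02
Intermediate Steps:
d(B) = -48 + 8*B (d(B) = 8*(-6 + B) = -48 + 8*B)
t(W) = 1 + W + W² (t(W) = (1 + W²) + W = 1 + W + W²)
(d(8) + (0*4 + (t(3)/5 - 5/(-4))))² = ((-48 + 8*8) + (0*4 + ((1 + 3 + 3²)/5 - 5/(-4))))² = ((-48 + 64) + (0 + ((1 + 3 + 9)*(⅕) - 5*(-¼))))² = (16 + (0 + (13*(⅕) + 5/4)))² = (16 + (0 + (13/5 + 5/4)))² = (16 + (0 + 77/20))² = (16 + 77/20)² = (397/20)² = 157609/400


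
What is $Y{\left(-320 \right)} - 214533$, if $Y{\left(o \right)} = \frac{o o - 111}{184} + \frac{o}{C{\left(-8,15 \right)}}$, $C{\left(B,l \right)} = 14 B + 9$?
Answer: $- \frac{4055234769}{18952} \approx -2.1397 \cdot 10^{5}$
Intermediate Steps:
$C{\left(B,l \right)} = 9 + 14 B$
$Y{\left(o \right)} = - \frac{111}{184} - \frac{o}{103} + \frac{o^{2}}{184}$ ($Y{\left(o \right)} = \frac{o o - 111}{184} + \frac{o}{9 + 14 \left(-8\right)} = \left(o^{2} - 111\right) \frac{1}{184} + \frac{o}{9 - 112} = \left(-111 + o^{2}\right) \frac{1}{184} + \frac{o}{-103} = \left(- \frac{111}{184} + \frac{o^{2}}{184}\right) + o \left(- \frac{1}{103}\right) = \left(- \frac{111}{184} + \frac{o^{2}}{184}\right) - \frac{o}{103} = - \frac{111}{184} - \frac{o}{103} + \frac{o^{2}}{184}$)
$Y{\left(-320 \right)} - 214533 = \left(- \frac{111}{184} - - \frac{320}{103} + \frac{\left(-320\right)^{2}}{184}\right) - 214533 = \left(- \frac{111}{184} + \frac{320}{103} + \frac{1}{184} \cdot 102400\right) - 214533 = \left(- \frac{111}{184} + \frac{320}{103} + \frac{12800}{23}\right) - 214533 = \frac{10594647}{18952} - 214533 = - \frac{4055234769}{18952}$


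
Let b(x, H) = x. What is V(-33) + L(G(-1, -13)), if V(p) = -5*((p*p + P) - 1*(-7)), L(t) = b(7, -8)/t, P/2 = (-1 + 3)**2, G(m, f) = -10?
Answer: -55207/10 ≈ -5520.7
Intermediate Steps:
P = 8 (P = 2*(-1 + 3)**2 = 2*2**2 = 2*4 = 8)
L(t) = 7/t
V(p) = -75 - 5*p**2 (V(p) = -5*((p*p + 8) - 1*(-7)) = -5*((p**2 + 8) + 7) = -5*((8 + p**2) + 7) = -5*(15 + p**2) = -75 - 5*p**2)
V(-33) + L(G(-1, -13)) = (-75 - 5*(-33)**2) + 7/(-10) = (-75 - 5*1089) + 7*(-1/10) = (-75 - 5445) - 7/10 = -5520 - 7/10 = -55207/10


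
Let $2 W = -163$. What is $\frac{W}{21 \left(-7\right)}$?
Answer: $\frac{163}{294} \approx 0.55442$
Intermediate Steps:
$W = - \frac{163}{2}$ ($W = \frac{1}{2} \left(-163\right) = - \frac{163}{2} \approx -81.5$)
$\frac{W}{21 \left(-7\right)} = \frac{1}{21 \left(-7\right)} \left(- \frac{163}{2}\right) = \frac{1}{-147} \left(- \frac{163}{2}\right) = \left(- \frac{1}{147}\right) \left(- \frac{163}{2}\right) = \frac{163}{294}$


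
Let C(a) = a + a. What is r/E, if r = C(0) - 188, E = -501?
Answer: 188/501 ≈ 0.37525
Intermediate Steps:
C(a) = 2*a
r = -188 (r = 2*0 - 188 = 0 - 188 = -188)
r/E = -188/(-501) = -188*(-1/501) = 188/501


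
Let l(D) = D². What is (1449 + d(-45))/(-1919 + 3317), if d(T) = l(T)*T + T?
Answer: -29907/466 ≈ -64.178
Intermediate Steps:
d(T) = T + T³ (d(T) = T²*T + T = T³ + T = T + T³)
(1449 + d(-45))/(-1919 + 3317) = (1449 + (-45 + (-45)³))/(-1919 + 3317) = (1449 + (-45 - 91125))/1398 = (1449 - 91170)*(1/1398) = -89721*1/1398 = -29907/466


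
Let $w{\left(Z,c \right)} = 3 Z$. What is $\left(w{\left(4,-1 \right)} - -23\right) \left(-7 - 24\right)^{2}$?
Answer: $33635$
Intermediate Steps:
$\left(w{\left(4,-1 \right)} - -23\right) \left(-7 - 24\right)^{2} = \left(3 \cdot 4 - -23\right) \left(-7 - 24\right)^{2} = \left(12 + 23\right) \left(-7 - 24\right)^{2} = 35 \left(-31\right)^{2} = 35 \cdot 961 = 33635$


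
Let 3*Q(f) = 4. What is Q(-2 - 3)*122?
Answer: 488/3 ≈ 162.67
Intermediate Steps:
Q(f) = 4/3 (Q(f) = (⅓)*4 = 4/3)
Q(-2 - 3)*122 = (4/3)*122 = 488/3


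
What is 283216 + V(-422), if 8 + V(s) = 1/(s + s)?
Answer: 239027551/844 ≈ 2.8321e+5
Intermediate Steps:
V(s) = -8 + 1/(2*s) (V(s) = -8 + 1/(s + s) = -8 + 1/(2*s))
283216 + V(-422) = 283216 + (-8 + (1/2)/(-422)) = 283216 + (-8 + (1/2)*(-1/422)) = 283216 + (-8 - 1/844) = 283216 - 6753/844 = 239027551/844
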